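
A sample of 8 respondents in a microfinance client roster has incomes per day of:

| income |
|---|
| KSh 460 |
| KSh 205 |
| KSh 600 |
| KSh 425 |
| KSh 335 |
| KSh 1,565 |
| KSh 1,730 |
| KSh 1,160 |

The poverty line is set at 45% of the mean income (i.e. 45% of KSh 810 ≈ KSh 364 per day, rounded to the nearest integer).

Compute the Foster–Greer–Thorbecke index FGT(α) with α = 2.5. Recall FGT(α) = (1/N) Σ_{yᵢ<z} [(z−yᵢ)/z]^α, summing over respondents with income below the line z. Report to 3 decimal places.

0.016

Poor units: KSh 205, KSh 335 (q = 2 of N = 8).
Shortfall ratios: (364−205)/364 = 0.4368; (364−335)/364 = 0.0797.
Raised to α = 2.5: 0.12611; 0.00179.
Sum = 0.127899; FGT(2.5) = 0.127899 / 8 = 0.016.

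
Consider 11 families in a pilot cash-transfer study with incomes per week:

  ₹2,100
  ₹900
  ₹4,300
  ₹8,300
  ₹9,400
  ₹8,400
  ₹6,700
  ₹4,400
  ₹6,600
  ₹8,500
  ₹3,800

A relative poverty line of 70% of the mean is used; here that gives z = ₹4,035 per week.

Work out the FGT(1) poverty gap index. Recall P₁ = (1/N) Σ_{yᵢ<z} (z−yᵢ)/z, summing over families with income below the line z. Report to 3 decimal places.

0.120

Below the line: ₹900, ₹2,100, ₹3,800 (q = 3 of N = 11).
Relative gaps: (4035−900)/4035 = 0.7770; (4035−2100)/4035 = 0.4796; (4035−3800)/4035 = 0.0582.
Sum of shortfalls = 1.314746; P₁ averages over all N: 1.314746 / 11 = 0.120.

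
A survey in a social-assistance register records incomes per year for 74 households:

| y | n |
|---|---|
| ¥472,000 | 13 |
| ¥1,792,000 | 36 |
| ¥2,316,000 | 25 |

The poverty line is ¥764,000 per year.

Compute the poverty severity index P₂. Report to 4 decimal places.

0.0257

Below z: 13×¥472,000 (q = 13 of N = 74).
Shortfall ratios: (764000−472000)/764000 = 0.3822 (×13).
Squared: 0.1461 (×13).
Sum = 1.898989; P₂ = 1.898989 / 74 = 0.0257.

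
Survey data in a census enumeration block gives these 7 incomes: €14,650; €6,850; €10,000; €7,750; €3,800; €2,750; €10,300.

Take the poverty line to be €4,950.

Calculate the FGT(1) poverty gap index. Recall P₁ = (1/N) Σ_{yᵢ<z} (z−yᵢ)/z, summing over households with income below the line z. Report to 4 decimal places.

Below the line: €2,750, €3,800 (q = 2 of N = 7).
Gap ratios (z−y)/z: (4950−2750)/4950 = 0.4444; (4950−3800)/4950 = 0.2323.
Σ = 0.676768. Dividing by the full population N = 7 gives P₁ = 0.0967.

0.0967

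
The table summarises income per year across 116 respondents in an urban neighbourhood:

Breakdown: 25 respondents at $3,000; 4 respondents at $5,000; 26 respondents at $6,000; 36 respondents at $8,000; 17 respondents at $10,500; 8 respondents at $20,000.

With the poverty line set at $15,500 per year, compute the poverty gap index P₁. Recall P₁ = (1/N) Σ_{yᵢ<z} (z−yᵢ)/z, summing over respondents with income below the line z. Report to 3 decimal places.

0.532

Below the line: 25×$3,000, 4×$5,000, 26×$6,000, 36×$8,000, 17×$10,500 (q = 108 of N = 116).
Gap ratios (z−y)/z: (15500−3000)/15500 = 0.8065 (×25); (15500−5000)/15500 = 0.6774 (×4); (15500−6000)/15500 = 0.6129 (×26); (15500−8000)/15500 = 0.4839 (×36); (15500−10500)/15500 = 0.3226 (×17).
Sum of shortfalls = 61.709677; P₁ averages over all N: 61.709677 / 116 = 0.532.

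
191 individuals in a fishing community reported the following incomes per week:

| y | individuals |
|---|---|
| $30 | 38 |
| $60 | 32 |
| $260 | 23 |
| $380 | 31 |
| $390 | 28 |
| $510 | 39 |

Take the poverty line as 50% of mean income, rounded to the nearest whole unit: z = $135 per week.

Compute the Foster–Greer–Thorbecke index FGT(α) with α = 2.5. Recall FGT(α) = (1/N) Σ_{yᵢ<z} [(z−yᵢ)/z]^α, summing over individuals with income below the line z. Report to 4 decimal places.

0.1447

Incomes under z: 38×$30, 32×$60 (q = 70 of N = 191).
Relative gaps: (135−30)/135 = 0.7778 (×38); (135−60)/135 = 0.5556 (×32).
Raised to α = 2.5: 0.53351 (×38); 0.23005 (×32).
Sum = 27.634746; FGT(2.5) = 27.634746 / 191 = 0.1447.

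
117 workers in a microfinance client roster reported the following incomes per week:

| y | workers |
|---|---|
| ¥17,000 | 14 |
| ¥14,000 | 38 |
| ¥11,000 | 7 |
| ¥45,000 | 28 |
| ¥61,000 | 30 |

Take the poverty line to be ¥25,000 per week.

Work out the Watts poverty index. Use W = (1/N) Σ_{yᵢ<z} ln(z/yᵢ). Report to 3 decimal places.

Below the line: 7×¥11,000, 38×¥14,000, 14×¥17,000 (q = 59 of N = 117).
Log shortfalls: ln(25000/11000) = 0.8210 (×7); ln(25000/14000) = 0.5798 (×38); ln(25000/17000) = 0.3857 (×14).
W = 33.179241 / 117 = 0.284.

0.284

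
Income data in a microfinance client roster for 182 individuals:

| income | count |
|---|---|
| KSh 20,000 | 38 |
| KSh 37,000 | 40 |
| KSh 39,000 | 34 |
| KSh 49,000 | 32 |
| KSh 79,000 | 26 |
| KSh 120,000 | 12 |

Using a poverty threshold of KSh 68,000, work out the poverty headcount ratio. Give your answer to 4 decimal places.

144 of the 182 individuals have income below KSh 68,000.
H = 144/182 = 0.7912.

0.7912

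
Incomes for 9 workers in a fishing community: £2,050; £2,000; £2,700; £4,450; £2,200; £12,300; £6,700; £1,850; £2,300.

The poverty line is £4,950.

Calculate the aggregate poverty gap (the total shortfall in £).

Below z: £1,850, £2,000, £2,050, £2,200, £2,300, £2,700, £4,450 (q = 7 of N = 9).
Individual gaps: 4950−1850 = 3100; 4950−2000 = 2950; 4950−2050 = 2900; 4950−2200 = 2750; 4950−2300 = 2650; 4950−2700 = 2250; 4950−4450 = 500.
Aggregate gap = £17,100.

£17,100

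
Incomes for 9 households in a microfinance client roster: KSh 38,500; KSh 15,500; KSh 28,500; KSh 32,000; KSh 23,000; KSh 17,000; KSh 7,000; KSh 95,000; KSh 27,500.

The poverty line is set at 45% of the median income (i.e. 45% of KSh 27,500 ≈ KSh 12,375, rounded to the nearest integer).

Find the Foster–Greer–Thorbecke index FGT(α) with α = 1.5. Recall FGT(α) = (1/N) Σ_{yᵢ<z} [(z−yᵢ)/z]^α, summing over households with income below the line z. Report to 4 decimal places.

Incomes under z: KSh 7,000 (q = 1 of N = 9).
Shortfall ratios: (12375−7000)/12375 = 0.4343.
Raised to α = 1.5: 0.28625.
Sum = 0.286253; FGT(1.5) = 0.286253 / 9 = 0.0318.

0.0318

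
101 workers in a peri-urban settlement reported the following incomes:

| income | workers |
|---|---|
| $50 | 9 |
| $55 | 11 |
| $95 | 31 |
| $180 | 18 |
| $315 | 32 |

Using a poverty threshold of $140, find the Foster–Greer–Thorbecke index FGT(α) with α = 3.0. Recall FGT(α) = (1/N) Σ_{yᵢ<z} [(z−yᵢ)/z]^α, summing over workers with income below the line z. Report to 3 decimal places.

0.058

Poor units: 9×$50, 11×$55, 31×$95 (q = 51 of N = 101).
Gap ratios (z−y)/z: (140−50)/140 = 0.6429 (×9); (140−55)/140 = 0.6071 (×11); (140−95)/140 = 0.3214 (×31).
Raised to α = 3.0: 0.26567 (×9); 0.22381 (×11); 0.03321 (×31).
Sum = 5.882380; FGT(3.0) = 5.882380 / 101 = 0.058.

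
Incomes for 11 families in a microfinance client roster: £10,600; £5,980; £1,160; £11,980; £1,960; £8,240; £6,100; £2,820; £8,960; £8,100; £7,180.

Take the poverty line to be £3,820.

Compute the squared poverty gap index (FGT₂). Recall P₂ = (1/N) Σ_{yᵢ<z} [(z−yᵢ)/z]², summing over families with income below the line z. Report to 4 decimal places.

0.0719

Poor units: £1,160, £1,960, £2,820 (q = 3 of N = 11).
Gap ratios (z−y)/z: (3820−1160)/3820 = 0.6963; (3820−1960)/3820 = 0.4869; (3820−2820)/3820 = 0.2618.
Squared: 0.4849; 0.2371; 0.0685.
Sum = 0.790494; P₂ = 0.790494 / 11 = 0.0719.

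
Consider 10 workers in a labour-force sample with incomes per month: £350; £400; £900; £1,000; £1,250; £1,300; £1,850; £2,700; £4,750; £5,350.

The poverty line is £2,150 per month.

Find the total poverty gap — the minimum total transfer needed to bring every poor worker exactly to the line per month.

Poor units: £350, £400, £900, £1,000, £1,250, £1,300, £1,850 (q = 7 of N = 10).
Individual gaps: 2150−350 = 1800; 2150−400 = 1750; 2150−900 = 1250; 2150−1000 = 1150; 2150−1250 = 900; 2150−1300 = 850; 2150−1850 = 300.
Aggregate gap = £8,000.

£8,000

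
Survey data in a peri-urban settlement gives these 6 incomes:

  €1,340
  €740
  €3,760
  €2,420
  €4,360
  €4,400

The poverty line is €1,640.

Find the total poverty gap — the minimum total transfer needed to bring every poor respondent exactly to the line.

Below the line: €740, €1,340 (q = 2 of N = 6).
Individual gaps: 1640−740 = 900; 1640−1340 = 300.
Aggregate gap = €1,200.

€1,200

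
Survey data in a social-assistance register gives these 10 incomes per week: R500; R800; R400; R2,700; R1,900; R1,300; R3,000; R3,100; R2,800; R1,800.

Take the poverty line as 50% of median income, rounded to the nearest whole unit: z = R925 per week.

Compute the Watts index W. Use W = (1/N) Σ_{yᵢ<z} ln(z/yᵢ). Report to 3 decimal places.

0.160

Below z: R400, R500, R800 (q = 3 of N = 10).
ln(z/y) terms: ln(925/400) = 0.8383; ln(925/500) = 0.6152; ln(925/800) = 0.1452.
W = 1.598697 / 10 = 0.160.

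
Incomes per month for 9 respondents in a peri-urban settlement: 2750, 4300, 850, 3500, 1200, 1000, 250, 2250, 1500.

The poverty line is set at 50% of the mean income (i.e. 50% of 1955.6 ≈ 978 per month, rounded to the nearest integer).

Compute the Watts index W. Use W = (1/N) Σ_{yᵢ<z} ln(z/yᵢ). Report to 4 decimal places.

0.1671

Poor units: 250, 850 (q = 2 of N = 9).
ln(z/y) terms: ln(978/250) = 1.3640; ln(978/850) = 0.1403.
W = 1.504322 / 9 = 0.1671.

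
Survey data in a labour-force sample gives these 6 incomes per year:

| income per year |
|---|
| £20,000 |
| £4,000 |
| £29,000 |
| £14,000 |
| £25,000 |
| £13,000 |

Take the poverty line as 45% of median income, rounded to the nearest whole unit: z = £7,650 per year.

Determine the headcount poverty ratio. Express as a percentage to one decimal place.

1 of the 6 individuals have income below £7,650.
H = 1/6 = 16.7%.

16.7%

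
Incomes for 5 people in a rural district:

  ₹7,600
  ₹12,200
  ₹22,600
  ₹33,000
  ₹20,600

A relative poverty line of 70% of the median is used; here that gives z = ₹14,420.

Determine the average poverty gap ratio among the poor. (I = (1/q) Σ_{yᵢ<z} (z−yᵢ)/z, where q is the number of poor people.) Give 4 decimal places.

Below z: ₹7,600, ₹12,200 (q = 2 of N = 5).
Relative gaps: 0.4730, 0.1540; sum = 0.626907.
I averages over the q = 2 poor units only: 0.626907 / 2 = 0.3135.

0.3135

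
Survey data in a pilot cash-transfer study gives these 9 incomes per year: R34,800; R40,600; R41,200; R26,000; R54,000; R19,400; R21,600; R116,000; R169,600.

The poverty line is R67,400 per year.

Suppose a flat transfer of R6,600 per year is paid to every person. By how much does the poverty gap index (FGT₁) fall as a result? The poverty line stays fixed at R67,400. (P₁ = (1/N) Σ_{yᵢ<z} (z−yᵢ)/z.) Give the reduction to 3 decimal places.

0.076

Before: below the line — R19,400, R21,600, R26,000, R34,800, R40,600, R41,200, R54,000; poverty gap index (FGT₁) = 0.38609.
After the R6,600 transfer: below the line — R26,000, R28,200, R32,600, R41,400, R47,200, R47,800, R60,600; poverty gap index (FGT₁) = 0.30992.
Reduction = 0.38609 − 0.30992 = 0.076.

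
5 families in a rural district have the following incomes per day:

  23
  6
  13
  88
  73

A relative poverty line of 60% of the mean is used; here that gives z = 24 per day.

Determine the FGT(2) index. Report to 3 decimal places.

Below the line: 6, 13, 23 (q = 3 of N = 5).
Gap ratios (z−y)/z: (24−6)/24 = 0.7500; (24−13)/24 = 0.4583; (24−23)/24 = 0.0417.
Squared: 0.5625; 0.2101; 0.0017.
Sum = 0.774306; P₂ = 0.774306 / 5 = 0.155.

0.155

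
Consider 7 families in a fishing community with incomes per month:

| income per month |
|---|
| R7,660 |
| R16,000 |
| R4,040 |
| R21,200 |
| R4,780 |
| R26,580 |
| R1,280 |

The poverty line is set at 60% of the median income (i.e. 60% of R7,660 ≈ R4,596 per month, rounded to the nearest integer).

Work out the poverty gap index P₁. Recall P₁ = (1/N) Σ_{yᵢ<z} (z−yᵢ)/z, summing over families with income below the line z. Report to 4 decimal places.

Incomes under z: R1,280, R4,040 (q = 2 of N = 7).
Shortfall ratios: (4596−1280)/4596 = 0.7215; (4596−4040)/4596 = 0.1210.
Σ = 0.842472. Dividing by the full population N = 7 gives P₁ = 0.1204.

0.1204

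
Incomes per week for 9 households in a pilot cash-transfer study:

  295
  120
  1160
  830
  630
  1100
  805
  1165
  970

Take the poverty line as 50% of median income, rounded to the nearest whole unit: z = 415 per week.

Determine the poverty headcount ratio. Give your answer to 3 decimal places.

2 of the 9 households have income below 415.
H = 2/9 = 0.222.

0.222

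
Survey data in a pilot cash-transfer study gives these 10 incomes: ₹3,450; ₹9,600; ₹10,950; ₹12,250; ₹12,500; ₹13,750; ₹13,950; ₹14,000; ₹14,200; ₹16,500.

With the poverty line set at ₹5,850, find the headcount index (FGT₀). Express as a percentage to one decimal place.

10.0%

1 of the 10 families have income below ₹5,850.
H = 1/10 = 10.0%.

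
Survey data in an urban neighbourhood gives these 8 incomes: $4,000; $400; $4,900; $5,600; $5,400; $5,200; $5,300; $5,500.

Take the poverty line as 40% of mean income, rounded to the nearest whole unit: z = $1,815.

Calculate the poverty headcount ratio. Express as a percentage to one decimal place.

1 of the 8 workers have income below $1,815.
H = 1/8 = 12.5%.

12.5%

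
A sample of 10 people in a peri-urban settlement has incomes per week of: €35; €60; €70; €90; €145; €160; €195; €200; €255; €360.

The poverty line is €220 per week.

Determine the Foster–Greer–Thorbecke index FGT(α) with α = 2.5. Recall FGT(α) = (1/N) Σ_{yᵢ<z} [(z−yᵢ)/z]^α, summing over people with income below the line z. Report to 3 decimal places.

Incomes under z: €35, €60, €70, €90, €145, €160, €195, €200 (q = 8 of N = 10).
Shortfall ratios: (220−35)/220 = 0.8409; (220−60)/220 = 0.7273; (220−70)/220 = 0.6818; (220−90)/220 = 0.5909; (220−145)/220 = 0.3409; (220−160)/220 = 0.2727; (220−195)/220 = 0.1136; (220−200)/220 = 0.0909.
Raised to α = 2.5: 0.64844; 0.45107; 0.38386; 0.26841; 0.06786; 0.03884; 0.00435; 0.00249.
Sum = 1.865330; FGT(2.5) = 1.865330 / 10 = 0.187.

0.187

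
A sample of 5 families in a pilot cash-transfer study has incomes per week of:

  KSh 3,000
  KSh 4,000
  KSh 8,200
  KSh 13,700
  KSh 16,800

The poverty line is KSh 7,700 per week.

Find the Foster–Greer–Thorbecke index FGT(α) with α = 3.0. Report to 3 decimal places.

0.068

Below the line: KSh 3,000, KSh 4,000 (q = 2 of N = 5).
Relative gaps: (7700−3000)/7700 = 0.6104; (7700−4000)/7700 = 0.4805.
Raised to α = 3.0: 0.22742; 0.11095.
Sum = 0.338368; FGT(3.0) = 0.338368 / 5 = 0.068.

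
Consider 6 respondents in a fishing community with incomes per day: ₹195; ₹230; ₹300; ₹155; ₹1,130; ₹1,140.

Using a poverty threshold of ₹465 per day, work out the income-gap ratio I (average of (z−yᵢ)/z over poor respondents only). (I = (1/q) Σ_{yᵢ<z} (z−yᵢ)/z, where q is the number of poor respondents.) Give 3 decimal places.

0.527

Below z: ₹155, ₹195, ₹230, ₹300 (q = 4 of N = 6).
Shortfall ratios (z−y)/z: 0.6667, 0.5806, 0.5054, 0.3548; sum = 2.107527.
I averages over the q = 4 poor units only: 2.107527 / 4 = 0.527.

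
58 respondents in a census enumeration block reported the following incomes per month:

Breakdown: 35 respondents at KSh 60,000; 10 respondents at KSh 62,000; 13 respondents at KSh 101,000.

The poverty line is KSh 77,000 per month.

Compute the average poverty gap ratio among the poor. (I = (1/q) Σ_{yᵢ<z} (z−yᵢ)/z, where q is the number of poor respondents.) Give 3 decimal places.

Below the line: 35×KSh 60,000, 10×KSh 62,000 (q = 45 of N = 58).
Shortfall ratios (z−y)/z: 0.2208 (×35), 0.1948 (×10); sum = 9.675325.
The income-gap ratio divides by q (the poor only): 9.675325 / 45 = 0.215.

0.215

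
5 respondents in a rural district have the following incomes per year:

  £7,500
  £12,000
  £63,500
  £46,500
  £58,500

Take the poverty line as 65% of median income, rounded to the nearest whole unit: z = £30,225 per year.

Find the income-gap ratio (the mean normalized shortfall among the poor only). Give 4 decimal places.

0.6774

Below z: £7,500, £12,000 (q = 2 of N = 5).
Shortfall ratios (z−y)/z: 0.7519, 0.6030; sum = 1.354839.
The income-gap ratio divides by q (the poor only): 1.354839 / 2 = 0.6774.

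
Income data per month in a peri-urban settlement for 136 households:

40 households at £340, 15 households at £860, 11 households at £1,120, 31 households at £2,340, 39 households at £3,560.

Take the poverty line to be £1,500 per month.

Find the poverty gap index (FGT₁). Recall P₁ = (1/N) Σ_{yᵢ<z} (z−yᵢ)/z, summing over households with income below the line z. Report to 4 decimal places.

0.2950

Incomes under z: 40×£340, 15×£860, 11×£1,120 (q = 66 of N = 136).
Gap ratios (z−y)/z: (1500−340)/1500 = 0.7733 (×40); (1500−860)/1500 = 0.4267 (×15); (1500−1120)/1500 = 0.2533 (×11).
Σ = 40.120000. Dividing by the full population N = 136 gives P₁ = 0.2950.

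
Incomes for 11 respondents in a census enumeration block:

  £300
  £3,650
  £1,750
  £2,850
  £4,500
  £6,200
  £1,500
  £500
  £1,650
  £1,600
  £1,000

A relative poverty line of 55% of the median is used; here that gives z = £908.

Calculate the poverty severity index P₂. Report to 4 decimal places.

Poor units: £300, £500 (q = 2 of N = 11).
Normalized shortfalls: (908−300)/908 = 0.6696; (908−500)/908 = 0.4493.
Squared: 0.4484; 0.2019.
Sum = 0.650275; P₂ = 0.650275 / 11 = 0.0591.

0.0591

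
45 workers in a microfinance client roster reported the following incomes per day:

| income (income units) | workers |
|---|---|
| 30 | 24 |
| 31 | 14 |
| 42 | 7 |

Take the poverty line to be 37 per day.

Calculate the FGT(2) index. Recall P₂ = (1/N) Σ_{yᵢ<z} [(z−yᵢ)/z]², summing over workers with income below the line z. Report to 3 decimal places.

Poor units: 24×30, 14×31 (q = 38 of N = 45).
Normalized shortfalls: (37−30)/37 = 0.1892 (×24); (37−31)/37 = 0.1622 (×14).
Squared: 0.0358 (×24); 0.0263 (×14).
Sum = 1.227173; P₂ = 1.227173 / 45 = 0.027.

0.027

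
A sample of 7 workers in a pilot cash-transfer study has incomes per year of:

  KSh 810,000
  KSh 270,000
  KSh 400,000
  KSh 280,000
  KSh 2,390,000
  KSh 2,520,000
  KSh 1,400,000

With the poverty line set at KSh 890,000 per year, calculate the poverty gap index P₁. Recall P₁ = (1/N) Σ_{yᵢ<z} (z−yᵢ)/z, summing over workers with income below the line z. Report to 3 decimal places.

Below z: KSh 270,000, KSh 280,000, KSh 400,000, KSh 810,000 (q = 4 of N = 7).
Gap ratios (z−y)/z: (890000−270000)/890000 = 0.6966; (890000−280000)/890000 = 0.6854; (890000−400000)/890000 = 0.5506; (890000−810000)/890000 = 0.0899.
Sum of shortfalls = 2.022472; P₁ averages over all N: 2.022472 / 7 = 0.289.

0.289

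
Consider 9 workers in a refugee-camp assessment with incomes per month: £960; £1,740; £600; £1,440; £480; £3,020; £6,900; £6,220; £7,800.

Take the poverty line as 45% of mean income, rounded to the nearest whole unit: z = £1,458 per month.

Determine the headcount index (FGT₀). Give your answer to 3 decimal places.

0.444

4 of the 9 workers have income below £1,458.
H = 4/9 = 0.444.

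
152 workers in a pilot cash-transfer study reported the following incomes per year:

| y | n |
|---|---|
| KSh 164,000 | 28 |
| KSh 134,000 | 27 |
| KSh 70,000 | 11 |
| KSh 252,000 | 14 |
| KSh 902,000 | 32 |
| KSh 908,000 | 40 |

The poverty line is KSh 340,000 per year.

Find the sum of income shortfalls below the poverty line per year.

Incomes under z: 11×KSh 70,000, 27×KSh 134,000, 28×KSh 164,000, 14×KSh 252,000 (q = 80 of N = 152).
Individual gaps: 11×(340000−70000) = 2970000; 27×(340000−134000) = 5562000; 28×(340000−164000) = 4928000; 14×(340000−252000) = 1232000.
Aggregate gap = KSh 14,692,000.

KSh 14,692,000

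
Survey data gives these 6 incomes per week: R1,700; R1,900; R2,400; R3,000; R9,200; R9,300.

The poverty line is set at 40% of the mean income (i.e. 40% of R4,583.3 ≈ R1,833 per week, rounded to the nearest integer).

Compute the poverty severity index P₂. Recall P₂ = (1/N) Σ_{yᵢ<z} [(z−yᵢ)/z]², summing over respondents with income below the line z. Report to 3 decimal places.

Incomes under z: R1,700 (q = 1 of N = 6).
Gap ratios (z−y)/z: (1833−1700)/1833 = 0.0726.
Squared: 0.0053.
Sum = 0.005265; P₂ = 0.005265 / 6 = 0.001.

0.001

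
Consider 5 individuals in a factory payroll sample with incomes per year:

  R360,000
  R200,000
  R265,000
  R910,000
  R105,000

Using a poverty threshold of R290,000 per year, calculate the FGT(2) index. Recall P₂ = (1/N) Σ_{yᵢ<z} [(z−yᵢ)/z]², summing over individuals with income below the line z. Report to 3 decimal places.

Incomes under z: R105,000, R200,000, R265,000 (q = 3 of N = 5).
Relative gaps: (290000−105000)/290000 = 0.6379; (290000−200000)/290000 = 0.3103; (290000−265000)/290000 = 0.0862.
Squared: 0.4070; 0.0963; 0.0074.
Sum = 0.510702; P₂ = 0.510702 / 5 = 0.102.

0.102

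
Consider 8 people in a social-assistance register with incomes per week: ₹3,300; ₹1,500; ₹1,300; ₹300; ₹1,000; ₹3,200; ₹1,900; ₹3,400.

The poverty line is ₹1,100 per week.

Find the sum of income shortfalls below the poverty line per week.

₹900

Poor units: ₹300, ₹1,000 (q = 2 of N = 8).
Individual gaps: 1100−300 = 800; 1100−1000 = 100.
Aggregate gap = ₹900.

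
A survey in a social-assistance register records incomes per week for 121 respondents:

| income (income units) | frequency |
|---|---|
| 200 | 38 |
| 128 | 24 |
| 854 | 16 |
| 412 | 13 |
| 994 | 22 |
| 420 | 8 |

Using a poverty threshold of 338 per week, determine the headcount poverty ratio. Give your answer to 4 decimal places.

0.5124

62 of the 121 respondents have income below 338.
H = 62/121 = 0.5124.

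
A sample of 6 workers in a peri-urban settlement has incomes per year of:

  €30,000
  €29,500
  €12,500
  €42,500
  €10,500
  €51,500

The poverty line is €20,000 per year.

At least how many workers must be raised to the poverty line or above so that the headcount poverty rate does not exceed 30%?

1

2 of the 6 workers are poor, so H = 2/6 = 0.333.
A headcount ratio of at most 30% allows at most ⌊0.30 × 6⌋ = 1 poor workers.
So at least 2 − 1 = 1 must be lifted.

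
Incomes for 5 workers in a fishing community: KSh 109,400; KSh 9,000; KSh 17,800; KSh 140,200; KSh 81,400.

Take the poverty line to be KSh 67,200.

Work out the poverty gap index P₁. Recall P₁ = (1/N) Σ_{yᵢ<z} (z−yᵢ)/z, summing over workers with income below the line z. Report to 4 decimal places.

Below z: KSh 9,000, KSh 17,800 (q = 2 of N = 5).
Shortfall ratios: (67200−9000)/67200 = 0.8661; (67200−17800)/67200 = 0.7351.
Σ = 1.601190. Dividing by the full population N = 5 gives P₁ = 0.3202.

0.3202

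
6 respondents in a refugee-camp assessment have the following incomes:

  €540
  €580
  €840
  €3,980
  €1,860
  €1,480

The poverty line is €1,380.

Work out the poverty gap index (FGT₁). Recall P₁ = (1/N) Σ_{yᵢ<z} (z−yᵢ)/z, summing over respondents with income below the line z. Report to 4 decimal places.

Incomes under z: €540, €580, €840 (q = 3 of N = 6).
Relative gaps: (1380−540)/1380 = 0.6087; (1380−580)/1380 = 0.5797; (1380−840)/1380 = 0.3913.
Σ = 1.579710. Dividing by the full population N = 6 gives P₁ = 0.2633.

0.2633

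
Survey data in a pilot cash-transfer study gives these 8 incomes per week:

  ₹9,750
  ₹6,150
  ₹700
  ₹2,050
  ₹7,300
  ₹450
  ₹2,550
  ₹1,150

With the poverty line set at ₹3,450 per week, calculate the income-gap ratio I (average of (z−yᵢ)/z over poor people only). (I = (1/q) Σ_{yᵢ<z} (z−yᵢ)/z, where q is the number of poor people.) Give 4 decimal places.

Below the line: ₹450, ₹700, ₹1,150, ₹2,050, ₹2,550 (q = 5 of N = 8).
Shortfall ratios (z−y)/z: 0.8696, 0.7971, 0.6667, 0.4058, 0.2609; sum = 3.000000.
I averages over the q = 5 poor units only: 3.000000 / 5 = 0.6000.

0.6000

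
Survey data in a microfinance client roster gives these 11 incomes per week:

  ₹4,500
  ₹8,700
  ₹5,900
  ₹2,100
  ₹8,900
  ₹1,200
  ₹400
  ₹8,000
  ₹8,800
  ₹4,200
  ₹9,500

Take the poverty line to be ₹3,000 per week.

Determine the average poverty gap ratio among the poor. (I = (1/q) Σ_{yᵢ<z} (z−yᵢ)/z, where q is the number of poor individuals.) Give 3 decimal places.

Below z: ₹400, ₹1,200, ₹2,100 (q = 3 of N = 11).
Shortfall ratios (z−y)/z: 0.8667, 0.6000, 0.3000; sum = 1.766667.
I averages over the q = 3 poor units only: 1.766667 / 3 = 0.589.

0.589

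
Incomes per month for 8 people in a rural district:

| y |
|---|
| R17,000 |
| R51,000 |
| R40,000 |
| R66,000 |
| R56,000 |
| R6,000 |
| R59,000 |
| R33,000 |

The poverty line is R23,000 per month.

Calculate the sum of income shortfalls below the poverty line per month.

R23,000

Below z: R6,000, R17,000 (q = 2 of N = 8).
Individual gaps: 23000−6000 = 17000; 23000−17000 = 6000.
Aggregate gap = R23,000.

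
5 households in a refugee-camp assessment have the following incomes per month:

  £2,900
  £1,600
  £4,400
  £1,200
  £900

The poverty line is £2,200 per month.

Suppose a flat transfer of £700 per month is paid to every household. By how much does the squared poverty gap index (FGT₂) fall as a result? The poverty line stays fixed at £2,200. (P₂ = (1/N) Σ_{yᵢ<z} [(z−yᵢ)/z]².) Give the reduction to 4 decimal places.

Before: below the line — £900, £1,200, £1,600; squared poverty gap index (FGT₂) = 0.126033.
After the £700 transfer: below the line — £1,600, £1,900; squared poverty gap index (FGT₂) = 0.018595.
Reduction = 0.126033 − 0.018595 = 0.1074.

0.1074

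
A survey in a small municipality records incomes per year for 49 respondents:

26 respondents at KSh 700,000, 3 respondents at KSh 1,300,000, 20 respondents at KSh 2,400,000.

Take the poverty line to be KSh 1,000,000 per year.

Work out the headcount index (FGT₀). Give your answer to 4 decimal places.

0.5306

26 of the 49 respondents have income below KSh 1,000,000.
H = 26/49 = 0.5306.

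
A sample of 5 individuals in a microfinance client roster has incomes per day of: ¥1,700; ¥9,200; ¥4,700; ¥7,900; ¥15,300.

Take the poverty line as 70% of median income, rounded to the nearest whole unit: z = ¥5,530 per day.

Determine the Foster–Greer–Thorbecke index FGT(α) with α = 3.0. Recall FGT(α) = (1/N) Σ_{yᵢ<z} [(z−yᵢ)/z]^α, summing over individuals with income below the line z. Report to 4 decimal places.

0.0671

Below z: ¥1,700, ¥4,700 (q = 2 of N = 5).
Shortfall ratios: (5530−1700)/5530 = 0.6926; (5530−4700)/5530 = 0.1501.
Raised to α = 3.0: 0.33222; 0.00338.
Sum = 0.335597; FGT(3.0) = 0.335597 / 5 = 0.0671.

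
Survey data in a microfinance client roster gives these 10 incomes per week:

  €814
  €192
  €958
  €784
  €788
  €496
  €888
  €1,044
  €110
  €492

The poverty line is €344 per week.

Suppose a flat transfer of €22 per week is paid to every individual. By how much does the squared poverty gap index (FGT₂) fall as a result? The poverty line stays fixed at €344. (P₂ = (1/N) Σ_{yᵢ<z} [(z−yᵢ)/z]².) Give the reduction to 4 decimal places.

Before: below the line — €110, €192; squared poverty gap index (FGT₂) = 0.065796.
After the €22 transfer: below the line — €132, €214; squared poverty gap index (FGT₂) = 0.052261.
Reduction = 0.065796 − 0.052261 = 0.0135.

0.0135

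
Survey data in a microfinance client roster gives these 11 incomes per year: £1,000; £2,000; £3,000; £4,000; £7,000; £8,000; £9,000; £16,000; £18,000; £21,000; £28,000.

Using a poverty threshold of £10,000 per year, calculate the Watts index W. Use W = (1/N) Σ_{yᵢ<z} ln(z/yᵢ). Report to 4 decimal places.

0.6107

Below the line: £1,000, £2,000, £3,000, £4,000, £7,000, £8,000, £9,000 (q = 7 of N = 11).
ln(z/y) terms: ln(10000/1000) = 2.3026; ln(10000/2000) = 1.6094; ln(10000/3000) = 1.2040; ln(10000/4000) = 0.9163; ln(10000/7000) = 0.3567; ln(10000/8000) = 0.2231; ln(10000/9000) = 0.1054.
W = 6.717466 / 11 = 0.6107.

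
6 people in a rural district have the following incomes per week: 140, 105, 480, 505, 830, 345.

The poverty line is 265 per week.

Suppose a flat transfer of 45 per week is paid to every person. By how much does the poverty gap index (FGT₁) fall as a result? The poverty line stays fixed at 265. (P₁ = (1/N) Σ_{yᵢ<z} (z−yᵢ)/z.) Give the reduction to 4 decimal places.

0.0566

Before: below the line — 105, 140; poverty gap index (FGT₁) = 0.179245.
After the 45 transfer: below the line — 150, 185; poverty gap index (FGT₁) = 0.122642.
Reduction = 0.179245 − 0.122642 = 0.0566.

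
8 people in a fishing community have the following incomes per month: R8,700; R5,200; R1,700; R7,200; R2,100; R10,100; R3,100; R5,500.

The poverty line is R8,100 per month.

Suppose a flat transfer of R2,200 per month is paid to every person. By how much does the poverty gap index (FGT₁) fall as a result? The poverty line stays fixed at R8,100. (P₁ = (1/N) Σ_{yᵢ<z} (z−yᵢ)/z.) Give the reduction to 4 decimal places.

0.1836

Before: below the line — R1,700, R2,100, R3,100, R5,200, R5,500, R7,200; poverty gap index (FGT₁) = 0.367284.
After the R2,200 transfer: below the line — R3,900, R4,300, R5,300, R7,400, R7,700; poverty gap index (FGT₁) = 0.183642.
Reduction = 0.367284 − 0.183642 = 0.1836.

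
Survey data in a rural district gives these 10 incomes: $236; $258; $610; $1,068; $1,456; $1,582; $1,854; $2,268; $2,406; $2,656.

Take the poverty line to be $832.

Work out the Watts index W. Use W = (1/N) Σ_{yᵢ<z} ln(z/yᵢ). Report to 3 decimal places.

0.274

Below z: $236, $258, $610 (q = 3 of N = 10).
Log gaps: ln(832/236) = 1.2600; ln(832/258) = 1.1709; ln(832/610) = 0.3104.
W = 2.741247 / 10 = 0.274.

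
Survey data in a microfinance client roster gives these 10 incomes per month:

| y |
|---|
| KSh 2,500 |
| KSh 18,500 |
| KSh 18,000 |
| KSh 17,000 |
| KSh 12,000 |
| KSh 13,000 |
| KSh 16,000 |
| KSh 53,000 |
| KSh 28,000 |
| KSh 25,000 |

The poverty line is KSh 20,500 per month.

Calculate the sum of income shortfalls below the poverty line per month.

Below the line: KSh 2,500, KSh 12,000, KSh 13,000, KSh 16,000, KSh 17,000, KSh 18,000, KSh 18,500 (q = 7 of N = 10).
Individual gaps: 20500−2500 = 18000; 20500−12000 = 8500; 20500−13000 = 7500; 20500−16000 = 4500; 20500−17000 = 3500; 20500−18000 = 2500; 20500−18500 = 2000.
Aggregate gap = KSh 46,500.

KSh 46,500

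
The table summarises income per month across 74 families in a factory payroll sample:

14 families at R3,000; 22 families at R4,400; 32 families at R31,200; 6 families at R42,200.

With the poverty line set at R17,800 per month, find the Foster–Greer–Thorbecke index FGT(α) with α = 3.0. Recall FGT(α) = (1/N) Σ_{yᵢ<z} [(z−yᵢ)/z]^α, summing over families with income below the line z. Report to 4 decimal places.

0.2356

Below the line: 14×R3,000, 22×R4,400 (q = 36 of N = 74).
Gap ratios (z−y)/z: (17800−3000)/17800 = 0.8315 (×14); (17800−4400)/17800 = 0.7528 (×22).
Raised to α = 3.0: 0.57481 (×14); 0.42663 (×22).
Sum = 17.433280; FGT(3.0) = 17.433280 / 74 = 0.2356.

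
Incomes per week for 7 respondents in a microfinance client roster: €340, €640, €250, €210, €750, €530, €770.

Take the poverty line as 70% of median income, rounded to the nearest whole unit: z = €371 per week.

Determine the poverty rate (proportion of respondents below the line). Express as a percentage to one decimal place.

42.9%

3 of the 7 respondents have income below €371.
H = 3/7 = 42.9%.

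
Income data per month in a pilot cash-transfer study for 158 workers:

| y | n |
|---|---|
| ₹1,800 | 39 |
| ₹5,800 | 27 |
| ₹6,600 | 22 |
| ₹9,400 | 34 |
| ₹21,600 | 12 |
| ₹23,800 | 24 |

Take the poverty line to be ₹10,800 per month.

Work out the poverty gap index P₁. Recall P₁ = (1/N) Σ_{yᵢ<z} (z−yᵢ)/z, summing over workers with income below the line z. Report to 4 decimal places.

Poor units: 39×₹1,800, 27×₹5,800, 22×₹6,600, 34×₹9,400 (q = 122 of N = 158).
Shortfall ratios: (10800−1800)/10800 = 0.8333 (×39); (10800−5800)/10800 = 0.4630 (×27); (10800−6600)/10800 = 0.3889 (×22); (10800−9400)/10800 = 0.1296 (×34).
Σ = 57.962963. Dividing by the full population N = 158 gives P₁ = 0.3669.

0.3669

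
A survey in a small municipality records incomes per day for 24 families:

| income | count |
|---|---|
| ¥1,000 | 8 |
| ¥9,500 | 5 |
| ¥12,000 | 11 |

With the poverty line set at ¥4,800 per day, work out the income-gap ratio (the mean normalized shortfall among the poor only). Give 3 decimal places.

Below z: 8×¥1,000 (q = 8 of N = 24).
Shortfall ratios (z−y)/z: 0.7917 (×8); sum = 6.333333.
The income-gap ratio divides by q (the poor only): 6.333333 / 8 = 0.792.

0.792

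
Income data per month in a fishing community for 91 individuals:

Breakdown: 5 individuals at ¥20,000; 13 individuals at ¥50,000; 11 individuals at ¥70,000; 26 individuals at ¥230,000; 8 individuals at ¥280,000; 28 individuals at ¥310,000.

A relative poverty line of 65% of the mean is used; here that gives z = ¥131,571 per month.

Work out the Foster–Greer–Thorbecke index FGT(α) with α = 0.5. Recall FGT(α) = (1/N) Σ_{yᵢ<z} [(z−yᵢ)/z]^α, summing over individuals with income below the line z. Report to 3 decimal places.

0.246

Poor units: 5×¥20,000, 13×¥50,000, 11×¥70,000 (q = 29 of N = 91).
Normalized shortfalls: (131571−20000)/131571 = 0.8480 (×5); (131571−50000)/131571 = 0.6200 (×13); (131571−70000)/131571 = 0.4680 (×11).
Raised to α = 0.5: 0.92086 (×5); 0.78739 (×13); 0.68408 (×11).
Sum = 22.365241; FGT(0.5) = 22.365241 / 91 = 0.246.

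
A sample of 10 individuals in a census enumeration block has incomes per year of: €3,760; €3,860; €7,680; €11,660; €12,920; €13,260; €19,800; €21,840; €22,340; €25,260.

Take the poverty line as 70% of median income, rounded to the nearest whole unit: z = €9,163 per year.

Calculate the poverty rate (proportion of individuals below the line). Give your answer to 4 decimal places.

0.3000

3 of the 10 individuals have income below €9,163.
H = 3/10 = 0.3000.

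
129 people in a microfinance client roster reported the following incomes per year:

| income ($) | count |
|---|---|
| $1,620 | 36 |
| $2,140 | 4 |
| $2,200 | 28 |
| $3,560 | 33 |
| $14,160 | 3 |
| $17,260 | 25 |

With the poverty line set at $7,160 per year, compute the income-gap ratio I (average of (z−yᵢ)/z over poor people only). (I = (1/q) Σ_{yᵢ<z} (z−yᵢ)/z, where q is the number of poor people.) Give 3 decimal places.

0.660

Below z: 36×$1,620, 4×$2,140, 28×$2,200, 33×$3,560 (q = 101 of N = 129).
Shortfall ratios (z−y)/z: 0.7737 (×36), 0.7011 (×4), 0.6927 (×28), 0.5028 (×33); sum = 66.648045.
The income-gap ratio divides by q (the poor only): 66.648045 / 101 = 0.660.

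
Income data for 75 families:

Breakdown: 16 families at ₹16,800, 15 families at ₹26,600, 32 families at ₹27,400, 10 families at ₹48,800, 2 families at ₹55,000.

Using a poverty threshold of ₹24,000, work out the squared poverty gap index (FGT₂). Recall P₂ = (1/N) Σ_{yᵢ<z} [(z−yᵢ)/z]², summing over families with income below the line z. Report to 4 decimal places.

Below the line: 16×₹16,800 (q = 16 of N = 75).
Gap ratios (z−y)/z: (24000−16800)/24000 = 0.3000 (×16).
Squared: 0.0900 (×16).
Sum = 1.440000; P₂ = 1.440000 / 75 = 0.0192.

0.0192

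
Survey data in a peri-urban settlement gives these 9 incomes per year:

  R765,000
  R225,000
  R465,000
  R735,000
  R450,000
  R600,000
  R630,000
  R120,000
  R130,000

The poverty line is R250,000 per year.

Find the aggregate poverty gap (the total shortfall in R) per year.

Below z: R120,000, R130,000, R225,000 (q = 3 of N = 9).
Individual gaps: 250000−120000 = 130000; 250000−130000 = 120000; 250000−225000 = 25000.
Aggregate gap = R275,000.

R275,000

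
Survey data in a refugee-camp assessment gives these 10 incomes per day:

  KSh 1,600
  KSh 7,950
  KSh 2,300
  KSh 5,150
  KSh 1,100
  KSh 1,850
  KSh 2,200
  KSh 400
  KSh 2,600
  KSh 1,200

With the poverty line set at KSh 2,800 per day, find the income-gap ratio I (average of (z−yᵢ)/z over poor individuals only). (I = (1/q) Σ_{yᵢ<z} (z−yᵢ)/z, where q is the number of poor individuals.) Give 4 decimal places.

0.4085

Below z: KSh 400, KSh 1,100, KSh 1,200, KSh 1,600, KSh 1,850, KSh 2,200, KSh 2,300, KSh 2,600 (q = 8 of N = 10).
Shortfall ratios (z−y)/z: 0.8571, 0.6071, 0.5714, 0.4286, 0.3393, 0.2143, 0.1786, 0.0714; sum = 3.267857.
The income-gap ratio divides by q (the poor only): 3.267857 / 8 = 0.4085.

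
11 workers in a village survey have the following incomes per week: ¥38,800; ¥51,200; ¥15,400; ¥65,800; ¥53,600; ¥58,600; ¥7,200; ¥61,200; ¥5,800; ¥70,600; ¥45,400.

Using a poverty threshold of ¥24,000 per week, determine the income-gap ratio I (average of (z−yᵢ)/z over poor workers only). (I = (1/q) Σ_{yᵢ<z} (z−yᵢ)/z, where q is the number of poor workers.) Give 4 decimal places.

0.6056

Below z: ¥5,800, ¥7,200, ¥15,400 (q = 3 of N = 11).
Shortfall ratios (z−y)/z: 0.7583, 0.7000, 0.3583; sum = 1.816667.
I averages over the q = 3 poor units only: 1.816667 / 3 = 0.6056.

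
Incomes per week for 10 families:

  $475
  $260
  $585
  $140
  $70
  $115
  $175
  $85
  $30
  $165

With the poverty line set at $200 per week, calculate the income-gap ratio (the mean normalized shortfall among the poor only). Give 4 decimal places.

0.4429

Below z: $30, $70, $85, $115, $140, $165, $175 (q = 7 of N = 10).
Shortfall ratios (z−y)/z: 0.8500, 0.6500, 0.5750, 0.4250, 0.3000, 0.1750, 0.1250; sum = 3.100000.
The income-gap ratio divides by q (the poor only): 3.100000 / 7 = 0.4429.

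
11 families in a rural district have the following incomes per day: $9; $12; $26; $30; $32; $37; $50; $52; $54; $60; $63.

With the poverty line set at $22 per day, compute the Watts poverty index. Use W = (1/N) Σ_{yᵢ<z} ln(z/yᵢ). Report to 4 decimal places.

0.1364

Below the line: $9, $12 (q = 2 of N = 11).
ln(z/y) terms: ln(22/9) = 0.8938; ln(22/12) = 0.6061.
W = 1.499954 / 11 = 0.1364.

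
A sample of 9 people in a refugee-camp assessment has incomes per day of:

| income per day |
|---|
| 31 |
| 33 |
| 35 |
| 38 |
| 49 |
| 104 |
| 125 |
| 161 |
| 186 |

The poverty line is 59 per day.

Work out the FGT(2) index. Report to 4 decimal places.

Incomes under z: 31, 33, 35, 38, 49 (q = 5 of N = 9).
Gap ratios (z−y)/z: (59−31)/59 = 0.4746; (59−33)/59 = 0.4407; (59−35)/59 = 0.4068; (59−38)/59 = 0.3559; (59−49)/59 = 0.1695.
Squared: 0.2252; 0.1942; 0.1655; 0.1267; 0.0287.
Sum = 0.740305; P₂ = 0.740305 / 9 = 0.0823.

0.0823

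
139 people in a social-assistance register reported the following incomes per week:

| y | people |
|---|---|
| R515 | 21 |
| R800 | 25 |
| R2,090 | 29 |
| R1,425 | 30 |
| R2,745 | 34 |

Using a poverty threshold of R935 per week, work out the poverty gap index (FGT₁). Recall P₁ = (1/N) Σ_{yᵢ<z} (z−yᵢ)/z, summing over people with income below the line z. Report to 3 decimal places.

0.094

Below the line: 21×R515, 25×R800 (q = 46 of N = 139).
Gap ratios (z−y)/z: (935−515)/935 = 0.4492 (×21); (935−800)/935 = 0.1444 (×25).
Σ = 13.042781. Dividing by the full population N = 139 gives P₁ = 0.094.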